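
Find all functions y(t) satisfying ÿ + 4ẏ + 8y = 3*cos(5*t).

y = -51*cos(5*t)/689 + 60*sin(5*t)/689 + C1*cos(2*t)*exp(-2*t) + C2*exp(-2*t)*sin(2*t)

Characteristic equation r² + 4r + 8 = 0 has discriminant (4)² - 4·(8) = -16 < 0, so r = -2 ± 2i.
Hence y_h = C1*cos(2*t)*exp(-2*t) + C2*exp(-2*t)*sin(2*t).
Try y_p = A*cos(5*t) + B*sin(5*t). Substituting and equating the coefficients of cos(5t) and sin(5t) gives A = -51/689, B = 60/689, so y_p = -51*cos(5*t)/689 + 60*sin(5*t)/689.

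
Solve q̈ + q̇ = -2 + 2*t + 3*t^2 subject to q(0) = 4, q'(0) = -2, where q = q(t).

Characteristic equation r² + r = 0 factors as (r + 1)r = 0, so r = -1, 0.
Hence q_h = C1*exp(-t) + C2.
Since 0 is a characteristic root (multiplicity 1), multiply the polynomial trial by t: try q_p = t*(A0 + A1*t + A2*t^2). Substituting and matching coefficients of each power of t gives A0 = 2, A1 = -2, A2 = 1, so q_p = t^3 - 2*t^2 + 2*t.
General solution: q = C2 + t^3 - 2*t^2 + 2*t + C1*exp(-t).
Apply the initial conditions: q(0) = C1 + C2 = 4 and q'(0) = 2 - C1 = -2. Solving gives C1 = 4, C2 = 0.

q = t**3 - 2*t**2 + 2*t + 4*exp(-t)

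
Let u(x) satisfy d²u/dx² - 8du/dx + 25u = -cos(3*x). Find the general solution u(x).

u = -cos(3*x)/52 + 3*sin(3*x)/104 + C1*cos(3*x)*exp(4*x) + C2*exp(4*x)*sin(3*x)

Characteristic equation r² - 8r + 25 = 0 has discriminant (-8)² - 4·(25) = -36 < 0, so r = 4 ± 3i.
Hence u_h = C1*cos(3*x)*exp(4*x) + C2*exp(4*x)*sin(3*x).
Try u_p = A*cos(3*x) + B*sin(3*x). Substituting and equating the coefficients of cos(3x) and sin(3x) gives A = -1/52, B = 3/104, so u_p = -cos(3*x)/52 + 3*sin(3*x)/104.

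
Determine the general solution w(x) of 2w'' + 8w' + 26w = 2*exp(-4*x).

Divide through by 2: w'' + 4w' + 13w = exp(-4*x).
Characteristic equation r² + 4r + 13 = 0 has discriminant (4)² - 4·(13) = -36 < 0, so r = -2 ± 3i.
Hence w_h = C1*cos(3*x)*exp(-2*x) + C2*exp(-2*x)*sin(3*x).
Try w_p = A*exp(-4*x). Substituting into the equation and dividing by exp(-4*x) gives A = 1/13, so w_p = exp(-4*x)/13.

w = exp(-4*x)/13 + C1*cos(3*x)*exp(-2*x) + C2*exp(-2*x)*sin(3*x)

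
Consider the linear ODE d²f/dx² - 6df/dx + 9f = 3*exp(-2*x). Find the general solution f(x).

f = 3*exp(-2*x)/25 + C1*exp(3*x) + C2*x*exp(3*x)

Characteristic equation r² - 6r + 9 = 0 has discriminant (-6)² - 4·(9) = 0, so r = 3 is a repeated root.
Hence f_h = (C1 + C2*x)*exp(3*x).
Try f_p = A*exp(-2*x). Substituting into the equation and dividing by exp(-2*x) gives A = 3/25, so f_p = 3*exp(-2*x)/25.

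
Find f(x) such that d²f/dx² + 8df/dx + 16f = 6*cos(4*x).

Characteristic equation r² + 8r + 16 = 0 has discriminant (8)² - 4·(16) = 0, so r = -4 is a repeated root.
Hence f_h = (C1 + C2*x)*exp(-4*x).
Try f_p = A*cos(4*x) + B*sin(4*x). Substituting and equating the coefficients of cos(4x) and sin(4x) gives A = 0, B = 3/16, so f_p = 3*sin(4*x)/16.

f = 3*sin(4*x)/16 + C1*exp(-4*x) + C2*x*exp(-4*x)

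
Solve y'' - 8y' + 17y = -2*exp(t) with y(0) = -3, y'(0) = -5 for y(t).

y = -exp(t)/5 - 14*cos(t)*exp(4*t)/5 + 32*exp(4*t)*sin(t)/5

Characteristic equation r² - 8r + 17 = 0 has discriminant (-8)² - 4·(17) = -4 < 0, so r = 4 ± i.
Hence y_h = C1*cos(t)*exp(4*t) + C2*exp(4*t)*sin(t).
Try y_p = A*exp(t). Substituting into the equation and dividing by exp(t) gives A = -1/5, so y_p = -exp(t)/5.
General solution: y = -exp(t)/5 + C1*cos(t)*exp(4*t) + C2*exp(4*t)*sin(t).
Apply the initial conditions: y(0) = -1/5 + C1 = -3 and y'(0) = -1/5 + C2 + 4*C1 = -5. Solving gives C1 = -14/5, C2 = 32/5.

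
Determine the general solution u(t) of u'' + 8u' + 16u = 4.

Characteristic equation r² + 8r + 16 = 0 has discriminant (8)² - 4·(16) = 0, so r = -4 is a repeated root.
Hence u_h = (C1 + C2*t)*exp(-4*t).
For the particular solution try u_p = A0. Substituting and matching coefficients of each power of t gives A0 = 1/4, so u_p = 1/4.

u = 1/4 + C1*exp(-4*t) + C2*t*exp(-4*t)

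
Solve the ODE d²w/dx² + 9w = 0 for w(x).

Characteristic equation r² + 9 = 0 has discriminant (0)² - 4·(9) = -36 < 0, so r = ± 3i.
Hence w_h = C1*cos(3*x) + C2*sin(3*x).

w = C1*cos(3*x) + C2*sin(3*x)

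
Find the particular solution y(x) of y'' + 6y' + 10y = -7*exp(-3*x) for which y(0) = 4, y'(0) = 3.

y = -7*exp(-3*x) + 11*cos(x)*exp(-3*x) + 15*exp(-3*x)*sin(x)

Characteristic equation r² + 6r + 10 = 0 has discriminant (6)² - 4·(10) = -4 < 0, so r = -3 ± i.
Hence y_h = C1*cos(x)*exp(-3*x) + C2*exp(-3*x)*sin(x).
Try y_p = A*exp(-3*x). Substituting into the equation and dividing by exp(-3*x) gives A = -7, so y_p = -7*exp(-3*x).
General solution: y = -7*exp(-3*x) + C1*cos(x)*exp(-3*x) + C2*exp(-3*x)*sin(x).
Apply the initial conditions: y(0) = -7 + C1 = 4 and y'(0) = 21 + C2 - 3*C1 = 3. Solving gives C1 = 11, C2 = 15.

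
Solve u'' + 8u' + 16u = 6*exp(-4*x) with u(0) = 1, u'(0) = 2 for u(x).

Characteristic equation r² + 8r + 16 = 0 has discriminant (8)² - 4·(16) = 0, so r = -4 is a repeated root.
Hence u_h = (C1 + C2*x)*exp(-4*x).
Since exp(-4*x) solves the homogeneous equation (r = -4 is a root of multiplicity 2), multiply the trial by x^2. Try u_p = A*x^2*exp(-4*x). Substituting into the equation and dividing by exp(-4*x) gives A = 3, so u_p = 3*x^2*exp(-4*x).
General solution: u = C1*exp(-4*x) + 3*x^2*exp(-4*x) + C2*x*exp(-4*x).
Apply the initial conditions: u(0) = C1 = 1 and u'(0) = C2 - 4*C1 = 2. Solving gives C1 = 1, C2 = 6.

u = 3*x**2*exp(-4*x) + 6*x*exp(-4*x) + exp(-4*x)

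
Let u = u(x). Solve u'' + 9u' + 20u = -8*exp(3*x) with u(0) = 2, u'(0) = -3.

u = -6*exp(-5*x) - exp(3*x)/7 + 57*exp(-4*x)/7

Characteristic equation r² + 9r + 20 = 0 factors as (r + 5)(r + 4) = 0, so r = -5, -4.
Hence u_h = C1*exp(-5*x) + C2*exp(-4*x).
Try u_p = A*exp(3*x). Substituting into the equation and dividing by exp(3*x) gives A = -1/7, so u_p = -exp(3*x)/7.
General solution: u = -exp(3*x)/7 + C1*exp(-5*x) + C2*exp(-4*x).
Apply the initial conditions: u(0) = -1/7 + C1 + C2 = 2 and u'(0) = -3/7 - 5*C1 - 4*C2 = -3. Solving gives C1 = -6, C2 = 57/7.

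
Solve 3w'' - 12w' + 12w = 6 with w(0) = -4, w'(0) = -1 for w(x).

w = 1/2 - 9*exp(2*x)/2 + 8*x*exp(2*x)

Divide through by 3: w'' - 4w' + 4w = 2.
Characteristic equation r² - 4r + 4 = 0 has discriminant (-4)² - 4·(4) = 0, so r = 2 is a repeated root.
Hence w_h = (C1 + C2*x)*exp(2*x).
For the particular solution try w_p = A0. Substituting and matching coefficients of each power of x gives A0 = 1/2, so w_p = 1/2.
General solution: w = 1/2 + C1*exp(2*x) + C2*x*exp(2*x).
Apply the initial conditions: w(0) = 1/2 + C1 = -4 and w'(0) = C2 + 2*C1 = -1. Solving gives C1 = -9/2, C2 = 8.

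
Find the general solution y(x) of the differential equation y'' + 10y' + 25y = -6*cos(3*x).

y = -45*sin(3*x)/289 - 24*cos(3*x)/289 + C1*exp(-5*x) + C2*x*exp(-5*x)

Characteristic equation r² + 10r + 25 = 0 has discriminant (10)² - 4·(25) = 0, so r = -5 is a repeated root.
Hence y_h = (C1 + C2*x)*exp(-5*x).
Try y_p = A*cos(3*x) + B*sin(3*x). Substituting and equating the coefficients of cos(3x) and sin(3x) gives A = -24/289, B = -45/289, so y_p = -45*sin(3*x)/289 - 24*cos(3*x)/289.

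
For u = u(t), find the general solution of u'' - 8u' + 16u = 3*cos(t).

u = -24*sin(t)/289 + 45*cos(t)/289 + C1*exp(4*t) + C2*t*exp(4*t)

Characteristic equation r² - 8r + 16 = 0 has discriminant (-8)² - 4·(16) = 0, so r = 4 is a repeated root.
Hence u_h = (C1 + C2*t)*exp(4*t).
Try u_p = A*cos(t) + B*sin(t). Substituting and equating the coefficients of cos(t) and sin(t) gives A = 45/289, B = -24/289, so u_p = -24*sin(t)/289 + 45*cos(t)/289.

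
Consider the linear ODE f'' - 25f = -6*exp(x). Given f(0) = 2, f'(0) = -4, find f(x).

Characteristic equation r² - 25 = 0 factors as (r + 5)(r - 5) = 0, so r = -5, 5.
Hence f_h = C1*exp(-5*x) + C2*exp(5*x).
Try f_p = A*exp(x). Substituting into the equation and dividing by exp(x) gives A = 1/4, so f_p = exp(x)/4.
General solution: f = exp(x)/4 + C1*exp(-5*x) + C2*exp(5*x).
Apply the initial conditions: f(0) = 1/4 + C1 + C2 = 2 and f'(0) = 1/4 - 5*C1 + 5*C2 = -4. Solving gives C1 = 13/10, C2 = 9/20.

f = exp(x)/4 + 9*exp(5*x)/20 + 13*exp(-5*x)/10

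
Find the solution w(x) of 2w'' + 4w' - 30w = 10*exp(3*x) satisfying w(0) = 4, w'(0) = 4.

w = 69*exp(-5*x)/64 + 187*exp(3*x)/64 + 5*x*exp(3*x)/8

Divide through by 2: w'' + 2w' - 15w = 5*exp(3*x).
Characteristic equation r² + 2r - 15 = 0 factors as (r + 5)(r - 3) = 0, so r = -5, 3.
Hence w_h = C1*exp(-5*x) + C2*exp(3*x).
Since exp(3*x) solves the homogeneous equation (r = 3 is a root of multiplicity 1), multiply the trial by x. Try w_p = A*x*exp(3*x). Substituting into the equation and dividing by exp(3*x) gives A = 5/8, so w_p = 5*x*exp(3*x)/8.
General solution: w = C1*exp(-5*x) + C2*exp(3*x) + 5*x*exp(3*x)/8.
Apply the initial conditions: w(0) = C1 + C2 = 4 and w'(0) = 5/8 - 5*C1 + 3*C2 = 4. Solving gives C1 = 69/64, C2 = 187/64.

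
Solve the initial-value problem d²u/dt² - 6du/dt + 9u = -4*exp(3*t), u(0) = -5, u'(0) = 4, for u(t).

u = -5*exp(3*t) - 2*t**2*exp(3*t) + 19*t*exp(3*t)

Characteristic equation r² - 6r + 9 = 0 has discriminant (-6)² - 4·(9) = 0, so r = 3 is a repeated root.
Hence u_h = (C1 + C2*t)*exp(3*t).
Since exp(3*t) solves the homogeneous equation (r = 3 is a root of multiplicity 2), multiply the trial by t^2. Try u_p = A*t^2*exp(3*t). Substituting into the equation and dividing by exp(3*t) gives A = -2, so u_p = -2*t^2*exp(3*t).
General solution: u = C1*exp(3*t) - 2*t^2*exp(3*t) + C2*t*exp(3*t).
Apply the initial conditions: u(0) = C1 = -5 and u'(0) = C2 + 3*C1 = 4. Solving gives C1 = -5, C2 = 19.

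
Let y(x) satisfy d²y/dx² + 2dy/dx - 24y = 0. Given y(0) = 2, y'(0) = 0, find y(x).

y = 4*exp(-6*x)/5 + 6*exp(4*x)/5

Characteristic equation r² + 2r - 24 = 0 factors as (r - 4)(r + 6) = 0, so r = 4, -6.
Hence y_h = C1*exp(4*x) + C2*exp(-6*x).
Apply the initial conditions: y(0) = C1 + C2 = 2 and y'(0) = -6*C2 + 4*C1 = 0. Solving gives C1 = 6/5, C2 = 4/5.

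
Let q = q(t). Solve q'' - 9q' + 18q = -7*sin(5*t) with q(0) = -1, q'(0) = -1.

Characteristic equation r² - 9r + 18 = 0 factors as (r - 6)(r - 3) = 0, so r = 6, 3.
Hence q_h = C1*exp(6*t) + C2*exp(3*t).
Try q_p = A*cos(5*t) + B*sin(5*t). Substituting and equating the coefficients of cos(5t) and sin(5t) gives A = -315/2074, B = 49/2074, so q_p = -315*cos(5*t)/2074 + 49*sin(5*t)/2074.
General solution: q = -315*cos(5*t)/2074 + 49*sin(5*t)/2074 + C1*exp(6*t) + C2*exp(3*t).
Apply the initial conditions: q(0) = -315/2074 + C1 + C2 = -1 and q'(0) = 245/2074 + 3*C2 + 6*C1 = -1. Solving gives C1 = 29/61, C2 = -45/34.

q = -315*cos(5*t)/2074 - 45*exp(3*t)/34 + 29*exp(6*t)/61 + 49*sin(5*t)/2074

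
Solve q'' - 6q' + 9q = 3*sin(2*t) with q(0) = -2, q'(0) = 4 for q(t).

q = -374*exp(3*t)/169 + 15*sin(2*t)/169 + 36*cos(2*t)/169 + 136*t*exp(3*t)/13

Characteristic equation r² - 6r + 9 = 0 has discriminant (-6)² - 4·(9) = 0, so r = 3 is a repeated root.
Hence q_h = (C1 + C2*t)*exp(3*t).
Try q_p = A*cos(2*t) + B*sin(2*t). Substituting and equating the coefficients of cos(2t) and sin(2t) gives A = 36/169, B = 15/169, so q_p = 15*sin(2*t)/169 + 36*cos(2*t)/169.
General solution: q = 15*sin(2*t)/169 + 36*cos(2*t)/169 + C1*exp(3*t) + C2*t*exp(3*t).
Apply the initial conditions: q(0) = 36/169 + C1 = -2 and q'(0) = 30/169 + C2 + 3*C1 = 4. Solving gives C1 = -374/169, C2 = 136/13.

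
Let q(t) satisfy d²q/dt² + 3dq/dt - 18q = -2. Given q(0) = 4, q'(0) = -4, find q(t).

Characteristic equation r² + 3r - 18 = 0 factors as (r - 3)(r + 6) = 0, so r = 3, -6.
Hence q_h = C1*exp(3*t) + C2*exp(-6*t).
For the particular solution try q_p = A0. Substituting and matching coefficients of each power of t gives A0 = 1/9, so q_p = 1/9.
General solution: q = 1/9 + C1*exp(3*t) + C2*exp(-6*t).
Apply the initial conditions: q(0) = 1/9 + C1 + C2 = 4 and q'(0) = -6*C2 + 3*C1 = -4. Solving gives C1 = 58/27, C2 = 47/27.

q = 1/9 + 47*exp(-6*t)/27 + 58*exp(3*t)/27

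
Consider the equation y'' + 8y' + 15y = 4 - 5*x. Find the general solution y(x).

Characteristic equation r² + 8r + 15 = 0 factors as (r + 3)(r + 5) = 0, so r = -3, -5.
Hence y_h = C1*exp(-3*x) + C2*exp(-5*x).
For the particular solution try y_p = A0 + A1*x. Substituting and matching coefficients of each power of x gives A0 = 4/9, A1 = -1/3, so y_p = 4/9 - x/3.

y = 4/9 - x/3 + C1*exp(-3*x) + C2*exp(-5*x)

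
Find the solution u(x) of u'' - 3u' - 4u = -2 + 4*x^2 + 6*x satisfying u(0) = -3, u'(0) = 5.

u = -x**2 - 17*exp(-x)/5 + 2*exp(4*x)/5

Characteristic equation r² - 3r - 4 = 0 factors as (r - 4)(r + 1) = 0, so r = 4, -1.
Hence u_h = C1*exp(4*x) + C2*exp(-x).
For the particular solution try u_p = A0 + A1*x + A2*x^2. Substituting and matching coefficients of each power of x gives A0 = 0, A1 = 0, A2 = -1, so u_p = -x^2.
General solution: u = -x^2 + C1*exp(4*x) + C2*exp(-x).
Apply the initial conditions: u(0) = C1 + C2 = -3 and u'(0) = -C2 + 4*C1 = 5. Solving gives C1 = 2/5, C2 = -17/5.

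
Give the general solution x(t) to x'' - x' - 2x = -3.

Characteristic equation r² - r - 2 = 0 factors as (r - 2)(r + 1) = 0, so r = 2, -1.
Hence x_h = C1*exp(2*t) + C2*exp(-t).
For the particular solution try x_p = A0. Substituting and matching coefficients of each power of t gives A0 = 3/2, so x_p = 3/2.

x = 3/2 + C1*exp(2*t) + C2*exp(-t)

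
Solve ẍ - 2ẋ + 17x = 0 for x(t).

x = C1*cos(4*t)*exp(t) + C2*exp(t)*sin(4*t)

Characteristic equation r² - 2r + 17 = 0 has discriminant (-2)² - 4·(17) = -64 < 0, so r = 1 ± 4i.
Hence x_h = C1*cos(4*t)*exp(t) + C2*exp(t)*sin(4*t).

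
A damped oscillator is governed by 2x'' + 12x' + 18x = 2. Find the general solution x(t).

x = 1/9 + C1*exp(-3*t) + C2*t*exp(-3*t)

Divide through by 2: x'' + 6x' + 9x = 1.
Characteristic equation r² + 6r + 9 = 0 has discriminant (6)² - 4·(9) = 0, so r = -3 is a repeated root.
Hence x_h = (C1 + C2*t)*exp(-3*t).
For the particular solution try x_p = A0. Substituting and matching coefficients of each power of t gives A0 = 1/9, so x_p = 1/9.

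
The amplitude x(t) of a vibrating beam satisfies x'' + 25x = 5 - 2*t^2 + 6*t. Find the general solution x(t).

x = 129/625 - 2*t**2/25 + 6*t/25 + C1*cos(5*t) + C2*sin(5*t)

Characteristic equation r² + 25 = 0 has discriminant (0)² - 4·(25) = -100 < 0, so r = ± 5i.
Hence x_h = C1*cos(5*t) + C2*sin(5*t).
For the particular solution try x_p = A0 + A1*t + A2*t^2. Substituting and matching coefficients of each power of t gives A0 = 129/625, A1 = 6/25, A2 = -2/25, so x_p = 129/625 - 2*t^2/25 + 6*t/25.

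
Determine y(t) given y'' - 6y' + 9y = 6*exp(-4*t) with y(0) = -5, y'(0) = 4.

Characteristic equation r² - 6r + 9 = 0 has discriminant (-6)² - 4·(9) = 0, so r = 3 is a repeated root.
Hence y_h = (C1 + C2*t)*exp(3*t).
Try y_p = A*exp(-4*t). Substituting into the equation and dividing by exp(-4*t) gives A = 6/49, so y_p = 6*exp(-4*t)/49.
General solution: y = 6*exp(-4*t)/49 + C1*exp(3*t) + C2*t*exp(3*t).
Apply the initial conditions: y(0) = 6/49 + C1 = -5 and y'(0) = -24/49 + C2 + 3*C1 = 4. Solving gives C1 = -251/49, C2 = 139/7.

y = -251*exp(3*t)/49 + 6*exp(-4*t)/49 + 139*t*exp(3*t)/7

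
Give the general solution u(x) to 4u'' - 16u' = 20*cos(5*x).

u = C2 - 5*cos(5*x)/41 - 4*sin(5*x)/41 + C1*exp(4*x)

Divide through by 4: u'' - 4u' = 5*cos(5*x).
Characteristic equation r² - 4r = 0 factors as (r - 4)r = 0, so r = 4, 0.
Hence u_h = C1*exp(4*x) + C2.
Try u_p = A*cos(5*x) + B*sin(5*x). Substituting and equating the coefficients of cos(5x) and sin(5x) gives A = -5/41, B = -4/41, so u_p = -5*cos(5*x)/41 - 4*sin(5*x)/41.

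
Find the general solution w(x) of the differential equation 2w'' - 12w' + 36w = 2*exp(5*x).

Divide through by 2: w'' - 6w' + 18w = exp(5*x).
Characteristic equation r² - 6r + 18 = 0 has discriminant (-6)² - 4·(18) = -36 < 0, so r = 3 ± 3i.
Hence w_h = C1*cos(3*x)*exp(3*x) + C2*exp(3*x)*sin(3*x).
Try w_p = A*exp(5*x). Substituting into the equation and dividing by exp(5*x) gives A = 1/13, so w_p = exp(5*x)/13.

w = exp(5*x)/13 + C1*cos(3*x)*exp(3*x) + C2*exp(3*x)*sin(3*x)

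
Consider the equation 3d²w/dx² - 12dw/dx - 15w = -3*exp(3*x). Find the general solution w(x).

w = exp(3*x)/8 + C1*exp(5*x) + C2*exp(-x)

Divide through by 3: w'' - 4w' - 5w = -exp(3*x).
Characteristic equation r² - 4r - 5 = 0 factors as (r - 5)(r + 1) = 0, so r = 5, -1.
Hence w_h = C1*exp(5*x) + C2*exp(-x).
Try w_p = A*exp(3*x). Substituting into the equation and dividing by exp(3*x) gives A = 1/8, so w_p = exp(3*x)/8.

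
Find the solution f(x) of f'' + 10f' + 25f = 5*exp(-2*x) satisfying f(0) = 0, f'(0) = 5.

f = -5*exp(-5*x)/9 + 5*exp(-2*x)/9 + 10*x*exp(-5*x)/3

Characteristic equation r² + 10r + 25 = 0 has discriminant (10)² - 4·(25) = 0, so r = -5 is a repeated root.
Hence f_h = (C1 + C2*x)*exp(-5*x).
Try f_p = A*exp(-2*x). Substituting into the equation and dividing by exp(-2*x) gives A = 5/9, so f_p = 5*exp(-2*x)/9.
General solution: f = 5*exp(-2*x)/9 + C1*exp(-5*x) + C2*x*exp(-5*x).
Apply the initial conditions: f(0) = 5/9 + C1 = 0 and f'(0) = -10/9 + C2 - 5*C1 = 5. Solving gives C1 = -5/9, C2 = 10/3.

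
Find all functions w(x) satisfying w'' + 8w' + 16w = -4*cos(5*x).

Characteristic equation r² + 8r + 16 = 0 has discriminant (8)² - 4·(16) = 0, so r = -4 is a repeated root.
Hence w_h = (C1 + C2*x)*exp(-4*x).
Try w_p = A*cos(5*x) + B*sin(5*x). Substituting and equating the coefficients of cos(5x) and sin(5x) gives A = 36/1681, B = -160/1681, so w_p = -160*sin(5*x)/1681 + 36*cos(5*x)/1681.

w = -160*sin(5*x)/1681 + 36*cos(5*x)/1681 + C1*exp(-4*x) + C2*x*exp(-4*x)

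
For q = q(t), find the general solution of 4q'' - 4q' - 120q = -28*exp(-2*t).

Divide through by 4: q'' - q' - 30q = -7*exp(-2*t).
Characteristic equation r² - r - 30 = 0 factors as (r + 5)(r - 6) = 0, so r = -5, 6.
Hence q_h = C1*exp(-5*t) + C2*exp(6*t).
Try q_p = A*exp(-2*t). Substituting into the equation and dividing by exp(-2*t) gives A = 7/24, so q_p = 7*exp(-2*t)/24.

q = 7*exp(-2*t)/24 + C1*exp(-5*t) + C2*exp(6*t)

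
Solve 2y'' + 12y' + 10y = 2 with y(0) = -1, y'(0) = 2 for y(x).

Divide through by 2: y'' + 6y' + 5y = 1.
Characteristic equation r² + 6r + 5 = 0 factors as (r + 1)(r + 5) = 0, so r = -1, -5.
Hence y_h = C1*exp(-x) + C2*exp(-5*x).
For the particular solution try y_p = A0. Substituting and matching coefficients of each power of x gives A0 = 1/5, so y_p = 1/5.
General solution: y = 1/5 + C1*exp(-x) + C2*exp(-5*x).
Apply the initial conditions: y(0) = 1/5 + C1 + C2 = -1 and y'(0) = -C1 - 5*C2 = 2. Solving gives C1 = -1, C2 = -1/5.

y = 1/5 - exp(-x) - exp(-5*x)/5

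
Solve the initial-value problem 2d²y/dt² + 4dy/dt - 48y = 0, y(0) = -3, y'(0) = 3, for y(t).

y = -3*exp(-6*t)/2 - 3*exp(4*t)/2

Divide through by 2: y'' + 2y' - 24y = 0.
Characteristic equation r² + 2r - 24 = 0 factors as (r - 4)(r + 6) = 0, so r = 4, -6.
Hence y_h = C1*exp(4*t) + C2*exp(-6*t).
Apply the initial conditions: y(0) = C1 + C2 = -3 and y'(0) = -6*C2 + 4*C1 = 3. Solving gives C1 = -3/2, C2 = -3/2.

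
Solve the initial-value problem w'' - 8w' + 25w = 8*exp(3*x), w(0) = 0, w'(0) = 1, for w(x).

w = 4*exp(3*x)/5 - 4*cos(3*x)*exp(4*x)/5 + 3*exp(4*x)*sin(3*x)/5

Characteristic equation r² - 8r + 25 = 0 has discriminant (-8)² - 4·(25) = -36 < 0, so r = 4 ± 3i.
Hence w_h = C1*cos(3*x)*exp(4*x) + C2*exp(4*x)*sin(3*x).
Try w_p = A*exp(3*x). Substituting into the equation and dividing by exp(3*x) gives A = 4/5, so w_p = 4*exp(3*x)/5.
General solution: w = 4*exp(3*x)/5 + C1*cos(3*x)*exp(4*x) + C2*exp(4*x)*sin(3*x).
Apply the initial conditions: w(0) = 4/5 + C1 = 0 and w'(0) = 12/5 + 3*C2 + 4*C1 = 1. Solving gives C1 = -4/5, C2 = 3/5.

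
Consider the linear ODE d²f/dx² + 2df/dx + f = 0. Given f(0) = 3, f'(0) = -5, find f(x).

f = 3*exp(-x) - 2*x*exp(-x)

Characteristic equation r² + 2r + 1 = 0 has discriminant (2)² - 4·(1) = 0, so r = -1 is a repeated root.
Hence f_h = (C1 + C2*x)*exp(-x).
Apply the initial conditions: f(0) = C1 = 3 and f'(0) = C2 - C1 = -5. Solving gives C1 = 3, C2 = -2.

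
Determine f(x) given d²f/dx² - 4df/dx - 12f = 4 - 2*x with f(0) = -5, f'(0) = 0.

f = -7/18 - 169*exp(6*x)/144 - 55*exp(-2*x)/16 + x/6

Characteristic equation r² - 4r - 12 = 0 factors as (r + 2)(r - 6) = 0, so r = -2, 6.
Hence f_h = C1*exp(-2*x) + C2*exp(6*x).
For the particular solution try f_p = A0 + A1*x. Substituting and matching coefficients of each power of x gives A0 = -7/18, A1 = 1/6, so f_p = -7/18 + x/6.
General solution: f = -7/18 + x/6 + C1*exp(-2*x) + C2*exp(6*x).
Apply the initial conditions: f(0) = -7/18 + C1 + C2 = -5 and f'(0) = 1/6 - 2*C1 + 6*C2 = 0. Solving gives C1 = -55/16, C2 = -169/144.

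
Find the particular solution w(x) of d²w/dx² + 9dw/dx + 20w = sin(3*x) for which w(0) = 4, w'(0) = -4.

w = -411*exp(-5*x)/34 - 27*cos(3*x)/850 + 11*sin(3*x)/850 + 403*exp(-4*x)/25

Characteristic equation r² + 9r + 20 = 0 factors as (r + 4)(r + 5) = 0, so r = -4, -5.
Hence w_h = C1*exp(-4*x) + C2*exp(-5*x).
Try w_p = A*cos(3*x) + B*sin(3*x). Substituting and equating the coefficients of cos(3x) and sin(3x) gives A = -27/850, B = 11/850, so w_p = -27*cos(3*x)/850 + 11*sin(3*x)/850.
General solution: w = -27*cos(3*x)/850 + 11*sin(3*x)/850 + C1*exp(-4*x) + C2*exp(-5*x).
Apply the initial conditions: w(0) = -27/850 + C1 + C2 = 4 and w'(0) = 33/850 - 5*C2 - 4*C1 = -4. Solving gives C1 = 403/25, C2 = -411/34.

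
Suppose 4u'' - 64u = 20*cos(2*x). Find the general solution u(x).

u = -cos(2*x)/4 + C1*exp(4*x) + C2*exp(-4*x)

Divide through by 4: u'' - 16u = 5*cos(2*x).
Characteristic equation r² - 16 = 0 factors as (r - 4)(r + 4) = 0, so r = 4, -4.
Hence u_h = C1*exp(4*x) + C2*exp(-4*x).
Try u_p = A*cos(2*x) + B*sin(2*x). Substituting and equating the coefficients of cos(2x) and sin(2x) gives A = -1/4, B = 0, so u_p = -cos(2*x)/4.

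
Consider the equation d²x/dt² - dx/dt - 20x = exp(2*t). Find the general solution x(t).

x = -exp(2*t)/18 + C1*exp(5*t) + C2*exp(-4*t)

Characteristic equation r² - r - 20 = 0 factors as (r - 5)(r + 4) = 0, so r = 5, -4.
Hence x_h = C1*exp(5*t) + C2*exp(-4*t).
Try x_p = A*exp(2*t). Substituting into the equation and dividing by exp(2*t) gives A = -1/18, so x_p = -exp(2*t)/18.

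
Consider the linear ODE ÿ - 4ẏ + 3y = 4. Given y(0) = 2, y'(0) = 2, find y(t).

Characteristic equation r² - 4r + 3 = 0 factors as (r - 3)(r - 1) = 0, so r = 3, 1.
Hence y_h = C1*exp(3*t) + C2*exp(t).
For the particular solution try y_p = A0. Substituting and matching coefficients of each power of t gives A0 = 4/3, so y_p = 4/3.
General solution: y = 4/3 + C1*exp(3*t) + C2*exp(t).
Apply the initial conditions: y(0) = 4/3 + C1 + C2 = 2 and y'(0) = C2 + 3*C1 = 2. Solving gives C1 = 2/3, C2 = 0.

y = 4/3 + 2*exp(3*t)/3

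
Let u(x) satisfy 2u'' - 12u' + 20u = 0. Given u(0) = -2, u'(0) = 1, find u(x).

Divide through by 2: u'' - 6u' + 10u = 0.
Characteristic equation r² - 6r + 10 = 0 has discriminant (-6)² - 4·(10) = -4 < 0, so r = 3 ± i.
Hence u_h = C1*cos(x)*exp(3*x) + C2*exp(3*x)*sin(x).
Apply the initial conditions: u(0) = C1 = -2 and u'(0) = C2 + 3*C1 = 1. Solving gives C1 = -2, C2 = 7.

u = -2*cos(x)*exp(3*x) + 7*exp(3*x)*sin(x)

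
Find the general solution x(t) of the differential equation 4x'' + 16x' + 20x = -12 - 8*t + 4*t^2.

Divide through by 4: x'' + 4x' + 5x = -3 + t^2 - 2*t.
Characteristic equation r² + 4r + 5 = 0 has discriminant (4)² - 4·(5) = -4 < 0, so r = -2 ± i.
Hence x_h = C1*cos(t)*exp(-2*t) + C2*exp(-2*t)*sin(t).
For the particular solution try x_p = A0 + A1*t + A2*t^2. Substituting and matching coefficients of each power of t gives A0 = -13/125, A1 = -18/25, A2 = 1/5, so x_p = -13/125 - 18*t/25 + t^2/5.

x = -13/125 - 18*t/25 + t**2/5 + C1*cos(t)*exp(-2*t) + C2*exp(-2*t)*sin(t)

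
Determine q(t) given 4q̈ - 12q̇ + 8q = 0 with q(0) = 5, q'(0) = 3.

q = -2*exp(2*t) + 7*exp(t)

Divide through by 4: q'' - 3q' + 2q = 0.
Characteristic equation r² - 3r + 2 = 0 factors as (r - 2)(r - 1) = 0, so r = 2, 1.
Hence q_h = C1*exp(2*t) + C2*exp(t).
Apply the initial conditions: q(0) = C1 + C2 = 5 and q'(0) = C2 + 2*C1 = 3. Solving gives C1 = -2, C2 = 7.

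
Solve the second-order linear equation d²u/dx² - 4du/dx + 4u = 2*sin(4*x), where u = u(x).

u = -3*sin(4*x)/50 + 2*cos(4*x)/25 + C1*exp(2*x) + C2*x*exp(2*x)

Characteristic equation r² - 4r + 4 = 0 has discriminant (-4)² - 4·(4) = 0, so r = 2 is a repeated root.
Hence u_h = (C1 + C2*x)*exp(2*x).
Try u_p = A*cos(4*x) + B*sin(4*x). Substituting and equating the coefficients of cos(4x) and sin(4x) gives A = 2/25, B = -3/50, so u_p = -3*sin(4*x)/50 + 2*cos(4*x)/25.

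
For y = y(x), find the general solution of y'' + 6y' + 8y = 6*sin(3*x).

Characteristic equation r² + 6r + 8 = 0 factors as (r + 2)(r + 4) = 0, so r = -2, -4.
Hence y_h = C1*exp(-2*x) + C2*exp(-4*x).
Try y_p = A*cos(3*x) + B*sin(3*x). Substituting and equating the coefficients of cos(3x) and sin(3x) gives A = -108/325, B = -6/325, so y_p = -108*cos(3*x)/325 - 6*sin(3*x)/325.

y = -108*cos(3*x)/325 - 6*sin(3*x)/325 + C1*exp(-2*x) + C2*exp(-4*x)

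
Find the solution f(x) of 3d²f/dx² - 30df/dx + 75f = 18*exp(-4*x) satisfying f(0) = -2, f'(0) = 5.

Divide through by 3: f'' - 10f' + 25f = 6*exp(-4*x).
Characteristic equation r² - 10r + 25 = 0 has discriminant (-10)² - 4·(25) = 0, so r = 5 is a repeated root.
Hence f_h = (C1 + C2*x)*exp(5*x).
Try f_p = A*exp(-4*x). Substituting into the equation and dividing by exp(-4*x) gives A = 2/27, so f_p = 2*exp(-4*x)/27.
General solution: f = 2*exp(-4*x)/27 + C1*exp(5*x) + C2*x*exp(5*x).
Apply the initial conditions: f(0) = 2/27 + C1 = -2 and f'(0) = -8/27 + C2 + 5*C1 = 5. Solving gives C1 = -56/27, C2 = 47/3.

f = -56*exp(5*x)/27 + 2*exp(-4*x)/27 + 47*x*exp(5*x)/3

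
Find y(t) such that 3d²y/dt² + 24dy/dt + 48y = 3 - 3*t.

Divide through by 3: y'' + 8y' + 16y = 1 - t.
Characteristic equation r² + 8r + 16 = 0 has discriminant (8)² - 4·(16) = 0, so r = -4 is a repeated root.
Hence y_h = (C1 + C2*t)*exp(-4*t).
For the particular solution try y_p = A0 + A1*t. Substituting and matching coefficients of each power of t gives A0 = 3/32, A1 = -1/16, so y_p = 3/32 - t/16.

y = 3/32 - t/16 + C1*exp(-4*t) + C2*t*exp(-4*t)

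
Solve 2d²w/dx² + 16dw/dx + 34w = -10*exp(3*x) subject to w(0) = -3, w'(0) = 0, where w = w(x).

w = -exp(3*x)/10 - 113*exp(-4*x)*sin(x)/10 - 29*cos(x)*exp(-4*x)/10

Divide through by 2: w'' + 8w' + 17w = -5*exp(3*x).
Characteristic equation r² + 8r + 17 = 0 has discriminant (8)² - 4·(17) = -4 < 0, so r = -4 ± i.
Hence w_h = C1*cos(x)*exp(-4*x) + C2*exp(-4*x)*sin(x).
Try w_p = A*exp(3*x). Substituting into the equation and dividing by exp(3*x) gives A = -1/10, so w_p = -exp(3*x)/10.
General solution: w = -exp(3*x)/10 + C1*cos(x)*exp(-4*x) + C2*exp(-4*x)*sin(x).
Apply the initial conditions: w(0) = -1/10 + C1 = -3 and w'(0) = -3/10 + C2 - 4*C1 = 0. Solving gives C1 = -29/10, C2 = -113/10.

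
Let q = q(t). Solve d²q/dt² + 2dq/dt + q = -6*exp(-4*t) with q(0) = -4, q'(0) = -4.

Characteristic equation r² + 2r + 1 = 0 has discriminant (2)² - 4·(1) = 0, so r = -1 is a repeated root.
Hence q_h = (C1 + C2*t)*exp(-t).
Try q_p = A*exp(-4*t). Substituting into the equation and dividing by exp(-4*t) gives A = -2/3, so q_p = -2*exp(-4*t)/3.
General solution: q = -2*exp(-4*t)/3 + C1*exp(-t) + C2*t*exp(-t).
Apply the initial conditions: q(0) = -2/3 + C1 = -4 and q'(0) = 8/3 + C2 - C1 = -4. Solving gives C1 = -10/3, C2 = -10.

q = -10*exp(-t)/3 - 2*exp(-4*t)/3 - 10*t*exp(-t)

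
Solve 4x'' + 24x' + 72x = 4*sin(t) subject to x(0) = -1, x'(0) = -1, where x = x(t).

x = -6*cos(t)/325 + 17*sin(t)/325 - 433*exp(-3*t)*sin(3*t)/325 - 319*cos(3*t)*exp(-3*t)/325

Divide through by 4: x'' + 6x' + 18x = sin(t).
Characteristic equation r² + 6r + 18 = 0 has discriminant (6)² - 4·(18) = -36 < 0, so r = -3 ± 3i.
Hence x_h = C1*cos(3*t)*exp(-3*t) + C2*exp(-3*t)*sin(3*t).
Try x_p = A*cos(t) + B*sin(t). Substituting and equating the coefficients of cos(t) and sin(t) gives A = -6/325, B = 17/325, so x_p = -6*cos(t)/325 + 17*sin(t)/325.
General solution: x = -6*cos(t)/325 + 17*sin(t)/325 + C1*cos(3*t)*exp(-3*t) + C2*exp(-3*t)*sin(3*t).
Apply the initial conditions: x(0) = -6/325 + C1 = -1 and x'(0) = 17/325 - 3*C1 + 3*C2 = -1. Solving gives C1 = -319/325, C2 = -433/325.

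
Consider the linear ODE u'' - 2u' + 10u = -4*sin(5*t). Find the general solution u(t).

Characteristic equation r² - 2r + 10 = 0 has discriminant (-2)² - 4·(10) = -36 < 0, so r = 1 ± 3i.
Hence u_h = C1*cos(3*t)*exp(t) + C2*exp(t)*sin(3*t).
Try u_p = A*cos(5*t) + B*sin(5*t). Substituting and equating the coefficients of cos(5t) and sin(5t) gives A = -8/65, B = 12/65, so u_p = -8*cos(5*t)/65 + 12*sin(5*t)/65.

u = -8*cos(5*t)/65 + 12*sin(5*t)/65 + C1*cos(3*t)*exp(t) + C2*exp(t)*sin(3*t)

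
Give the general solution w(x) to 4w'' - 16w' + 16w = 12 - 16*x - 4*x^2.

w = -5/8 - 3*x/2 - x**2/4 + C1*exp(2*x) + C2*x*exp(2*x)

Divide through by 4: w'' - 4w' + 4w = 3 - x^2 - 4*x.
Characteristic equation r² - 4r + 4 = 0 has discriminant (-4)² - 4·(4) = 0, so r = 2 is a repeated root.
Hence w_h = (C1 + C2*x)*exp(2*x).
For the particular solution try w_p = A0 + A1*x + A2*x^2. Substituting and matching coefficients of each power of x gives A0 = -5/8, A1 = -3/2, A2 = -1/4, so w_p = -5/8 - 3*x/2 - x^2/4.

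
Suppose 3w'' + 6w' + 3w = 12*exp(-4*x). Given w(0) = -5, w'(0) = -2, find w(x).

Divide through by 3: w'' + 2w' + w = 4*exp(-4*x).
Characteristic equation r² + 2r + 1 = 0 has discriminant (2)² - 4·(1) = 0, so r = -1 is a repeated root.
Hence w_h = (C1 + C2*x)*exp(-x).
Try w_p = A*exp(-4*x). Substituting into the equation and dividing by exp(-4*x) gives A = 4/9, so w_p = 4*exp(-4*x)/9.
General solution: w = 4*exp(-4*x)/9 + C1*exp(-x) + C2*x*exp(-x).
Apply the initial conditions: w(0) = 4/9 + C1 = -5 and w'(0) = -16/9 + C2 - C1 = -2. Solving gives C1 = -49/9, C2 = -17/3.

w = -49*exp(-x)/9 + 4*exp(-4*x)/9 - 17*x*exp(-x)/3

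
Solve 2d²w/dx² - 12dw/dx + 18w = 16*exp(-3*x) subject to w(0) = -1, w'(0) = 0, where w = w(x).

w = -11*exp(3*x)/9 + 2*exp(-3*x)/9 + 13*x*exp(3*x)/3

Divide through by 2: w'' - 6w' + 9w = 8*exp(-3*x).
Characteristic equation r² - 6r + 9 = 0 has discriminant (-6)² - 4·(9) = 0, so r = 3 is a repeated root.
Hence w_h = (C1 + C2*x)*exp(3*x).
Try w_p = A*exp(-3*x). Substituting into the equation and dividing by exp(-3*x) gives A = 2/9, so w_p = 2*exp(-3*x)/9.
General solution: w = 2*exp(-3*x)/9 + C1*exp(3*x) + C2*x*exp(3*x).
Apply the initial conditions: w(0) = 2/9 + C1 = -1 and w'(0) = -2/3 + C2 + 3*C1 = 0. Solving gives C1 = -11/9, C2 = 13/3.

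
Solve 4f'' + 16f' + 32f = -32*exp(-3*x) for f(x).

Divide through by 4: f'' + 4f' + 8f = -8*exp(-3*x).
Characteristic equation r² + 4r + 8 = 0 has discriminant (4)² - 4·(8) = -16 < 0, so r = -2 ± 2i.
Hence f_h = C1*cos(2*x)*exp(-2*x) + C2*exp(-2*x)*sin(2*x).
Try f_p = A*exp(-3*x). Substituting into the equation and dividing by exp(-3*x) gives A = -8/5, so f_p = -8*exp(-3*x)/5.

f = -8*exp(-3*x)/5 + C1*cos(2*x)*exp(-2*x) + C2*exp(-2*x)*sin(2*x)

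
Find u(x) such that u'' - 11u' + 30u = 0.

u = C1*exp(6*x) + C2*exp(5*x)

Characteristic equation r² - 11r + 30 = 0 factors as (r - 6)(r - 5) = 0, so r = 6, 5.
Hence u_h = C1*exp(6*x) + C2*exp(5*x).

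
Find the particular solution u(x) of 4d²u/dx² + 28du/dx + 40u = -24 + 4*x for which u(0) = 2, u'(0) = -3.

Divide through by 4: u'' + 7u' + 10u = -6 + x.
Characteristic equation r² + 7r + 10 = 0 factors as (r + 5)(r + 2) = 0, so r = -5, -2.
Hence u_h = C1*exp(-5*x) + C2*exp(-2*x).
For the particular solution try u_p = A0 + A1*x. Substituting and matching coefficients of each power of x gives A0 = -67/100, A1 = 1/10, so u_p = -67/100 + x/10.
General solution: u = -67/100 + x/10 + C1*exp(-5*x) + C2*exp(-2*x).
Apply the initial conditions: u(0) = -67/100 + C1 + C2 = 2 and u'(0) = 1/10 - 5*C1 - 2*C2 = -3. Solving gives C1 = -56/75, C2 = 41/12.

u = -67/100 - 56*exp(-5*x)/75 + x/10 + 41*exp(-2*x)/12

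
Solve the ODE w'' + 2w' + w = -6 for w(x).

Characteristic equation r² + 2r + 1 = 0 has discriminant (2)² - 4·(1) = 0, so r = -1 is a repeated root.
Hence w_h = (C1 + C2*x)*exp(-x).
For the particular solution try w_p = A0. Substituting and matching coefficients of each power of x gives A0 = -6, so w_p = -6.

w = -6 + C1*exp(-x) + C2*x*exp(-x)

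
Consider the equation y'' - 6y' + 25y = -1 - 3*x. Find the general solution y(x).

Characteristic equation r² - 6r + 25 = 0 has discriminant (-6)² - 4·(25) = -64 < 0, so r = 3 ± 4i.
Hence y_h = C1*cos(4*x)*exp(3*x) + C2*exp(3*x)*sin(4*x).
For the particular solution try y_p = A0 + A1*x. Substituting and matching coefficients of each power of x gives A0 = -43/625, A1 = -3/25, so y_p = -43/625 - 3*x/25.

y = -43/625 - 3*x/25 + C1*cos(4*x)*exp(3*x) + C2*exp(3*x)*sin(4*x)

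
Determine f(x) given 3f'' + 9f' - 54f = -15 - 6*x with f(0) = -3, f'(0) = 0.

Divide through by 3: f'' + 3f' - 18f = -5 - 2*x.
Characteristic equation r² + 3r - 18 = 0 factors as (r - 3)(r + 6) = 0, so r = 3, -6.
Hence f_h = C1*exp(3*x) + C2*exp(-6*x).
For the particular solution try f_p = A0 + A1*x. Substituting and matching coefficients of each power of x gives A0 = 8/27, A1 = 1/9, so f_p = 8/27 + x/9.
General solution: f = 8/27 + x/9 + C1*exp(3*x) + C2*exp(-6*x).
Apply the initial conditions: f(0) = 8/27 + C1 + C2 = -3 and f'(0) = 1/9 - 6*C2 + 3*C1 = 0. Solving gives C1 = -179/81, C2 = -88/81.

f = 8/27 - 179*exp(3*x)/81 - 88*exp(-6*x)/81 + x/9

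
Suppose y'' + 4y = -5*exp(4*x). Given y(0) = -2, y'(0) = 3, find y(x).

Characteristic equation r² + 4 = 0 has discriminant (0)² - 4·(4) = -16 < 0, so r = ± 2i.
Hence y_h = C1*cos(2*x) + C2*sin(2*x).
Try y_p = A*exp(4*x). Substituting into the equation and dividing by exp(4*x) gives A = -1/4, so y_p = -exp(4*x)/4.
General solution: y = -exp(4*x)/4 + C1*cos(2*x) + C2*sin(2*x).
Apply the initial conditions: y(0) = -1/4 + C1 = -2 and y'(0) = -1 + 2*C2 = 3. Solving gives C1 = -7/4, C2 = 2.

y = 2*sin(2*x) - 7*cos(2*x)/4 - exp(4*x)/4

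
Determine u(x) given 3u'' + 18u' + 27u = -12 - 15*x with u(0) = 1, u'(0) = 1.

Divide through by 3: u'' + 6u' + 9u = -4 - 5*x.
Characteristic equation r² + 6r + 9 = 0 has discriminant (6)² - 4·(9) = 0, so r = -3 is a repeated root.
Hence u_h = (C1 + C2*x)*exp(-3*x).
For the particular solution try u_p = A0 + A1*x. Substituting and matching coefficients of each power of x gives A0 = -2/27, A1 = -5/9, so u_p = -2/27 - 5*x/9.
General solution: u = -2/27 - 5*x/9 + C1*exp(-3*x) + C2*x*exp(-3*x).
Apply the initial conditions: u(0) = -2/27 + C1 = 1 and u'(0) = -5/9 + C2 - 3*C1 = 1. Solving gives C1 = 29/27, C2 = 43/9.

u = -2/27 - 5*x/9 + 29*exp(-3*x)/27 + 43*x*exp(-3*x)/9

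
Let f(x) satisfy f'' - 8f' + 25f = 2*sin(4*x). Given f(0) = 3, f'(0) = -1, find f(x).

Characteristic equation r² - 8r + 25 = 0 has discriminant (-8)² - 4·(25) = -36 < 0, so r = 4 ± 3i.
Hence f_h = C1*cos(3*x)*exp(4*x) + C2*exp(4*x)*sin(3*x).
Try f_p = A*cos(4*x) + B*sin(4*x). Substituting and equating the coefficients of cos(4x) and sin(4x) gives A = 64/1105, B = 18/1105, so f_p = 18*sin(4*x)/1105 + 64*cos(4*x)/1105.
General solution: f = 18*sin(4*x)/1105 + 64*cos(4*x)/1105 + C1*cos(3*x)*exp(4*x) + C2*exp(4*x)*sin(3*x).
Apply the initial conditions: f(0) = 64/1105 + C1 = 3 and f'(0) = 72/1105 + 3*C2 + 4*C1 = -1. Solving gives C1 = 3251/1105, C2 = -4727/1105.

f = 18*sin(4*x)/1105 + 64*cos(4*x)/1105 - 4727*exp(4*x)*sin(3*x)/1105 + 3251*cos(3*x)*exp(4*x)/1105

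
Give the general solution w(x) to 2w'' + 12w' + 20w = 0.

w = C1*cos(x)*exp(-3*x) + C2*exp(-3*x)*sin(x)

Divide through by 2: w'' + 6w' + 10w = 0.
Characteristic equation r² + 6r + 10 = 0 has discriminant (6)² - 4·(10) = -4 < 0, so r = -3 ± i.
Hence w_h = C1*cos(x)*exp(-3*x) + C2*exp(-3*x)*sin(x).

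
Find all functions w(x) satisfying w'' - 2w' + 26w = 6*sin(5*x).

w = 6*sin(5*x)/101 + 60*cos(5*x)/101 + C1*cos(5*x)*exp(x) + C2*exp(x)*sin(5*x)

Characteristic equation r² - 2r + 26 = 0 has discriminant (-2)² - 4·(26) = -100 < 0, so r = 1 ± 5i.
Hence w_h = C1*cos(5*x)*exp(x) + C2*exp(x)*sin(5*x).
Try w_p = A*cos(5*x) + B*sin(5*x). Substituting and equating the coefficients of cos(5x) and sin(5x) gives A = 60/101, B = 6/101, so w_p = 6*sin(5*x)/101 + 60*cos(5*x)/101.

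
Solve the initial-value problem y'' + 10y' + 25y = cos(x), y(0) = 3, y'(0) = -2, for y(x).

Characteristic equation r² + 10r + 25 = 0 has discriminant (10)² - 4·(25) = 0, so r = -5 is a repeated root.
Hence y_h = (C1 + C2*x)*exp(-5*x).
Try y_p = A*cos(x) + B*sin(x). Substituting and equating the coefficients of cos(x) and sin(x) gives A = 6/169, B = 5/338, so y_p = 5*sin(x)/338 + 6*cos(x)/169.
General solution: y = 5*sin(x)/338 + 6*cos(x)/169 + C1*exp(-5*x) + C2*x*exp(-5*x).
Apply the initial conditions: y(0) = 6/169 + C1 = 3 and y'(0) = 5/338 + C2 - 5*C1 = -2. Solving gives C1 = 501/169, C2 = 333/26.

y = 5*sin(x)/338 + 6*cos(x)/169 + 501*exp(-5*x)/169 + 333*x*exp(-5*x)/26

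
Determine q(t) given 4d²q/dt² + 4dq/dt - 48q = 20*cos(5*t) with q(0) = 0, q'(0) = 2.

Divide through by 4: q'' + q' - 12q = 5*cos(5*t).
Characteristic equation r² + r - 12 = 0 factors as (r - 3)(r + 4) = 0, so r = 3, -4.
Hence q_h = C1*exp(3*t) + C2*exp(-4*t).
Try q_p = A*cos(5*t) + B*sin(5*t). Substituting and equating the coefficients of cos(5t) and sin(5t) gives A = -185/1394, B = 25/1394, so q_p = -185*cos(5*t)/1394 + 25*sin(5*t)/1394.
General solution: q = -185*cos(5*t)/1394 + 25*sin(5*t)/1394 + C1*exp(3*t) + C2*exp(-4*t).
Apply the initial conditions: q(0) = -185/1394 + C1 + C2 = 0 and q'(0) = 125/1394 - 4*C2 + 3*C1 = 2. Solving gives C1 = 83/238, C2 = -62/287.

q = -185*cos(5*t)/1394 - 62*exp(-4*t)/287 + 25*sin(5*t)/1394 + 83*exp(3*t)/238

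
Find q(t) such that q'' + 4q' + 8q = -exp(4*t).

Characteristic equation r² + 4r + 8 = 0 has discriminant (4)² - 4·(8) = -16 < 0, so r = -2 ± 2i.
Hence q_h = C1*cos(2*t)*exp(-2*t) + C2*exp(-2*t)*sin(2*t).
Try q_p = A*exp(4*t). Substituting into the equation and dividing by exp(4*t) gives A = -1/40, so q_p = -exp(4*t)/40.

q = -exp(4*t)/40 + C1*cos(2*t)*exp(-2*t) + C2*exp(-2*t)*sin(2*t)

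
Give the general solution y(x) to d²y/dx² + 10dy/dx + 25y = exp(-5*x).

Characteristic equation r² + 10r + 25 = 0 has discriminant (10)² - 4·(25) = 0, so r = -5 is a repeated root.
Hence y_h = (C1 + C2*x)*exp(-5*x).
Since exp(-5*x) solves the homogeneous equation (r = -5 is a root of multiplicity 2), multiply the trial by x^2. Try y_p = A*x^2*exp(-5*x). Substituting into the equation and dividing by exp(-5*x) gives A = 1/2, so y_p = x^2*exp(-5*x)/2.

y = C1*exp(-5*x) + x**2*exp(-5*x)/2 + C2*x*exp(-5*x)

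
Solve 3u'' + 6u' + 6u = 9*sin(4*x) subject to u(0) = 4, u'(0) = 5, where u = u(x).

u = -21*sin(4*x)/130 - 6*cos(4*x)/65 + 266*cos(x)*exp(-x)/65 + 633*exp(-x)*sin(x)/65

Divide through by 3: u'' + 2u' + 2u = 3*sin(4*x).
Characteristic equation r² + 2r + 2 = 0 has discriminant (2)² - 4·(2) = -4 < 0, so r = -1 ± i.
Hence u_h = C1*cos(x)*exp(-x) + C2*exp(-x)*sin(x).
Try u_p = A*cos(4*x) + B*sin(4*x). Substituting and equating the coefficients of cos(4x) and sin(4x) gives A = -6/65, B = -21/130, so u_p = -21*sin(4*x)/130 - 6*cos(4*x)/65.
General solution: u = -21*sin(4*x)/130 - 6*cos(4*x)/65 + C1*cos(x)*exp(-x) + C2*exp(-x)*sin(x).
Apply the initial conditions: u(0) = -6/65 + C1 = 4 and u'(0) = -42/65 + C2 - C1 = 5. Solving gives C1 = 266/65, C2 = 633/65.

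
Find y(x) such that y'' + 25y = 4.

Characteristic equation r² + 25 = 0 has discriminant (0)² - 4·(25) = -100 < 0, so r = ± 5i.
Hence y_h = C1*cos(5*x) + C2*sin(5*x).
For the particular solution try y_p = A0. Substituting and matching coefficients of each power of x gives A0 = 4/25, so y_p = 4/25.

y = 4/25 + C1*cos(5*x) + C2*sin(5*x)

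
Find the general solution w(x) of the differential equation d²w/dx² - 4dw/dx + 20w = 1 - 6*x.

Characteristic equation r² - 4r + 20 = 0 has discriminant (-4)² - 4·(20) = -64 < 0, so r = 2 ± 4i.
Hence w_h = C1*cos(4*x)*exp(2*x) + C2*exp(2*x)*sin(4*x).
For the particular solution try w_p = A0 + A1*x. Substituting and matching coefficients of each power of x gives A0 = -1/100, A1 = -3/10, so w_p = -1/100 - 3*x/10.

w = -1/100 - 3*x/10 + C1*cos(4*x)*exp(2*x) + C2*exp(2*x)*sin(4*x)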